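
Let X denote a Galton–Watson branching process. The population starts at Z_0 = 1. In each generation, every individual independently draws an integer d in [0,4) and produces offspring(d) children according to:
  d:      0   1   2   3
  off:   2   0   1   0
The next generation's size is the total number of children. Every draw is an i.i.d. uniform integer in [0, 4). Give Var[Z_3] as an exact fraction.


Outcome values over d=0..3: [2, 0, 1, 0]
Σy = 3, Σy² = 5, M = 4
μ = 3/4 = 3/4,  σ² = 5/4 − (3/4)² = 11/16
V_0 = 0, E_0 = 1
V_1 = 11/16·E_0 + (3/4)²·V_0 = 11/16;  E_1 = 3/4
V_2 = 11/16·E_1 + (3/4)²·V_1 = 231/256;  E_2 = 9/16
V_3 = 11/16·E_2 + (3/4)²·V_2 = 3663/4096;  E_3 = 27/64

3663/4096


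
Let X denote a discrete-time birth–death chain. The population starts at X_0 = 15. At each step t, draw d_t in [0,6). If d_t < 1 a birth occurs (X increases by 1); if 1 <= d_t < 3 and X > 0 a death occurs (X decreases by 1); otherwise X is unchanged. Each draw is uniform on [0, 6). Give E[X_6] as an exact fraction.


14

X can drop by at most 1 per step and X_0 = 15 > T = 6, so X_t >= 15 − t >= 9 > 0 for every t <= 6: the floor at 0 (the 'and X > 0' condition) never binds. Hence X_6 = X_0 + Σ_{t<6} Y_t with i.i.d. increments Y_t = y(d_t) ∈ {+1, −1, 0}.
Outcome values over d=0..5: [1, -1, -1, 0, 0, 0]
Σy = -1, Σy² = 3, M = 6
μ = -1/6 = -1/6,  σ² = 3/6 − (-1/6)² = 17/36
E[X_6] = 15 + 6·(-1/6) = 14


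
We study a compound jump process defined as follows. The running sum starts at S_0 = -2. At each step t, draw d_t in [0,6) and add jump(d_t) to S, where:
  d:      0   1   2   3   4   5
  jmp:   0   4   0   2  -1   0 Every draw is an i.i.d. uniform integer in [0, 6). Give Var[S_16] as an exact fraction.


Outcome values over d=0..5: [0, 4, 0, 2, -1, 0]
Σy = 5, Σy² = 21, M = 6
μ = 5/6 = 5/6,  σ² = 21/6 − (5/6)² = 101/36
Independent increments: Var[S_16] = 16·σ² = 16·(101/36) = 404/9

404/9


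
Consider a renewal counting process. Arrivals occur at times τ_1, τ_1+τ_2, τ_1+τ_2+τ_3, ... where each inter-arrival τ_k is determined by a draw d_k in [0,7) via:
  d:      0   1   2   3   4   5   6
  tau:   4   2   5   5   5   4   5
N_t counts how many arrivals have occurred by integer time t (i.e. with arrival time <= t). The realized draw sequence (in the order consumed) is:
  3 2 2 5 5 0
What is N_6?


draw d_1=3: τ_1=5, arrival time A_1=5
draw d_2=2: τ_2=5, arrival time A_2=10
draw d_3=2: τ_3=5, arrival time A_3=15
draw d_4=5: τ_4=4, arrival time A_4=19
draw d_5=5: τ_5=4, arrival time A_5=23
draw d_6=0: τ_6=4, arrival time A_6=27
N_t over t=0..6: 0:0 1:0 2:0 3:0 4:0 5:1 6:1

1


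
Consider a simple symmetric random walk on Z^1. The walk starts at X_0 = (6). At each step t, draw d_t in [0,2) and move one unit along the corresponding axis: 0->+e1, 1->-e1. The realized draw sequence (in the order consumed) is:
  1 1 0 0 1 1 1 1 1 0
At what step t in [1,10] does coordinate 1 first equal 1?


t=0: X=(6), d=1 → -e1, X_1=(5)
t=1: X=(5), d=1 → -e1, X_2=(4)
t=2: X=(4), d=0 → +e1, X_3=(5)
t=3: X=(5), d=0 → +e1, X_4=(6)
t=4: X=(6), d=1 → -e1, X_5=(5)
t=5: X=(5), d=1 → -e1, X_6=(4)
t=6: X=(4), d=1 → -e1, X_7=(3)
t=7: X=(3), d=1 → -e1, X_8=(2)
t=8: X=(2), d=1 → -e1, X_9=(1)
t=9: X=(1), d=0 → +e1, X_10=(2)

9


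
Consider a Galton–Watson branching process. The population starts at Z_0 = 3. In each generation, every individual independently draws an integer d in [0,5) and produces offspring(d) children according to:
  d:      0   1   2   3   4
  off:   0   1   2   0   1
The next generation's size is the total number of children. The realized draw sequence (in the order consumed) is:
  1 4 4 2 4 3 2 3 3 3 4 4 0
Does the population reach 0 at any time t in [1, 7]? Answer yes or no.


yes

gen 0: Z_0=3, draws=[1, 4, 4], offspring=[1, 1, 1], Z_1=3
gen 1: Z_1=3, draws=[2, 4, 3], offspring=[2, 1, 0], Z_2=3
gen 2: Z_2=3, draws=[2, 3, 3], offspring=[2, 0, 0], Z_3=2
gen 3: Z_3=2, draws=[3, 4], offspring=[0, 1], Z_4=1
gen 4: Z_4=1, draws=[4], offspring=[1], Z_5=1
gen 5: Z_5=1, draws=[0], offspring=[0], Z_6=0
gen 6: Z_6=0, draws=[], offspring=[], Z_7=0


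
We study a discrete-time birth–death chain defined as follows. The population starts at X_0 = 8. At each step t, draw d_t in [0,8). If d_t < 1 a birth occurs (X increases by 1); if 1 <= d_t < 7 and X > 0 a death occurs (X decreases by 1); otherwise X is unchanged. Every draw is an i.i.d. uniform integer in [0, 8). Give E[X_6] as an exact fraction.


17/4

X can drop by at most 1 per step and X_0 = 8 > T = 6, so X_t >= 8 − t >= 2 > 0 for every t <= 6: the floor at 0 (the 'and X > 0' condition) never binds. Hence X_6 = X_0 + Σ_{t<6} Y_t with i.i.d. increments Y_t = y(d_t) ∈ {+1, −1, 0}.
Outcome values over d=0..7: [1, -1, -1, -1, -1, -1, -1, 0]
Σy = -5, Σy² = 7, M = 8
μ = -5/8 = -5/8,  σ² = 7/8 − (-5/8)² = 31/64
E[X_6] = 8 + 6·(-5/8) = 17/4


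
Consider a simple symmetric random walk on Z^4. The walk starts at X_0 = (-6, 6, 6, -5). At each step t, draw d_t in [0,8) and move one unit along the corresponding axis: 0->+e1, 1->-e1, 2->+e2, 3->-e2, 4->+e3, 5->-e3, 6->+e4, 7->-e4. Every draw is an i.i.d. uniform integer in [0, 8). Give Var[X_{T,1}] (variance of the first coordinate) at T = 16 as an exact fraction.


4

Outcome values over d=0..7: [1, -1, 0, 0, 0, 0, 0, 0]
Σy = 0, Σy² = 2, M = 8
μ = 0/8 = 0,  σ² = 2/8 − (0)² = 1/4
Independent increments: Var[X_16] = 16·σ² = 16·(1/4) = 4


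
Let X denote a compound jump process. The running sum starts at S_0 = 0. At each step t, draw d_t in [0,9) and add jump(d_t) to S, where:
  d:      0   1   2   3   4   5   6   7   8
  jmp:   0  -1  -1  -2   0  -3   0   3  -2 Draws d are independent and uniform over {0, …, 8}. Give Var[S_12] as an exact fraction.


Outcome values over d=0..8: [0, -1, -1, -2, 0, -3, 0, 3, -2]
Σy = -6, Σy² = 28, M = 9
μ = -6/9 = -2/3,  σ² = 28/9 − (-2/3)² = 8/3
Independent increments: Var[S_12] = 12·σ² = 12·(8/3) = 32

32


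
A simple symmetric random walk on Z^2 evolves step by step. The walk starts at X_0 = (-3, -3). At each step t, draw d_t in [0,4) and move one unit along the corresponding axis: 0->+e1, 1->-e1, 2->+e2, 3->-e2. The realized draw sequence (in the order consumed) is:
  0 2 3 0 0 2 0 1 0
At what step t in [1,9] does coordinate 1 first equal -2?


1

t=0: X=(-3, -3), d=0 → +e1, X_1=(-2, -3)
t=1: X=(-2, -3), d=2 → +e2, X_2=(-2, -2)
t=2: X=(-2, -2), d=3 → -e2, X_3=(-2, -3)
t=3: X=(-2, -3), d=0 → +e1, X_4=(-1, -3)
t=4: X=(-1, -3), d=0 → +e1, X_5=(0, -3)
t=5: X=(0, -3), d=2 → +e2, X_6=(0, -2)
t=6: X=(0, -2), d=0 → +e1, X_7=(1, -2)
t=7: X=(1, -2), d=1 → -e1, X_8=(0, -2)
t=8: X=(0, -2), d=0 → +e1, X_9=(1, -2)


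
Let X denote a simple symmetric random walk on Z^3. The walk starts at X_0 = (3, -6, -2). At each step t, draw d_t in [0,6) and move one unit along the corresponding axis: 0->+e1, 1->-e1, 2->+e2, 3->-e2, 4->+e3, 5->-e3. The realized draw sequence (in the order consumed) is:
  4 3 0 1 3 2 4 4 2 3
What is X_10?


(3, -7, 1)

t=0: X=(3, -6, -2), d=4 → +e3, X_1=(3, -6, -1)
t=1: X=(3, -6, -1), d=3 → -e2, X_2=(3, -7, -1)
t=2: X=(3, -7, -1), d=0 → +e1, X_3=(4, -7, -1)
t=3: X=(4, -7, -1), d=1 → -e1, X_4=(3, -7, -1)
t=4: X=(3, -7, -1), d=3 → -e2, X_5=(3, -8, -1)
t=5: X=(3, -8, -1), d=2 → +e2, X_6=(3, -7, -1)
t=6: X=(3, -7, -1), d=4 → +e3, X_7=(3, -7, 0)
t=7: X=(3, -7, 0), d=4 → +e3, X_8=(3, -7, 1)
t=8: X=(3, -7, 1), d=2 → +e2, X_9=(3, -6, 1)
t=9: X=(3, -6, 1), d=3 → -e2, X_10=(3, -7, 1)


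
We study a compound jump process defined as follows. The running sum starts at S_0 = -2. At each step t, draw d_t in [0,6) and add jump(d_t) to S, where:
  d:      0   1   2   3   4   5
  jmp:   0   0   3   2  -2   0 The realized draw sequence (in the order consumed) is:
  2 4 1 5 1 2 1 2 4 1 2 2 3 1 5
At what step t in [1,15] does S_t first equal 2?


6

t=0: S=-2, d=2, jump=3, S_1=1
t=1: S=1, d=4, jump=-2, S_2=-1
t=2: S=-1, d=1, jump=0, S_3=-1
t=3: S=-1, d=5, jump=0, S_4=-1
t=4: S=-1, d=1, jump=0, S_5=-1
t=5: S=-1, d=2, jump=3, S_6=2
t=6: S=2, d=1, jump=0, S_7=2
t=7: S=2, d=2, jump=3, S_8=5
t=8: S=5, d=4, jump=-2, S_9=3
t=9: S=3, d=1, jump=0, S_10=3
t=10: S=3, d=2, jump=3, S_11=6
t=11: S=6, d=2, jump=3, S_12=9
t=12: S=9, d=3, jump=2, S_13=11
t=13: S=11, d=1, jump=0, S_14=11
t=14: S=11, d=5, jump=0, S_15=11


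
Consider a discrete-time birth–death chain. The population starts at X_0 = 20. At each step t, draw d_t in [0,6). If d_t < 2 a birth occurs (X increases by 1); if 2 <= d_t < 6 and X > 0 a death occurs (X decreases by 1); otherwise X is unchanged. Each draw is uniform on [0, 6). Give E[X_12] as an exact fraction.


16

X can drop by at most 1 per step and X_0 = 20 > T = 12, so X_t >= 20 − t >= 8 > 0 for every t <= 12: the floor at 0 (the 'and X > 0' condition) never binds. Hence X_12 = X_0 + Σ_{t<12} Y_t with i.i.d. increments Y_t = y(d_t) ∈ {+1, −1, 0}.
Outcome values over d=0..5: [1, 1, -1, -1, -1, -1]
Σy = -2, Σy² = 6, M = 6
μ = -2/6 = -1/3,  σ² = 6/6 − (-1/3)² = 8/9
E[X_12] = 20 + 12·(-1/3) = 16


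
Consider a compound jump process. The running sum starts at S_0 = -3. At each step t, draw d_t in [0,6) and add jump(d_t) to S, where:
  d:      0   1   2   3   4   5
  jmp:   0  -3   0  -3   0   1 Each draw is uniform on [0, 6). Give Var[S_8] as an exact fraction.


Outcome values over d=0..5: [0, -3, 0, -3, 0, 1]
Σy = -5, Σy² = 19, M = 6
μ = -5/6 = -5/6,  σ² = 19/6 − (-5/6)² = 89/36
Independent increments: Var[S_8] = 8·σ² = 8·(89/36) = 178/9

178/9


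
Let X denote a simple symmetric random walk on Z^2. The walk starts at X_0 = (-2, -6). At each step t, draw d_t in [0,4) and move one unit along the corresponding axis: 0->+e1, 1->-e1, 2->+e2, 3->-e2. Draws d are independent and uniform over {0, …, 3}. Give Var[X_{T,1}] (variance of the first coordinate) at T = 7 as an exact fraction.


7/2

Outcome values over d=0..3: [1, -1, 0, 0]
Σy = 0, Σy² = 2, M = 4
μ = 0/4 = 0,  σ² = 2/4 − (0)² = 1/2
Independent increments: Var[X_7] = 7·σ² = 7·(1/2) = 7/2


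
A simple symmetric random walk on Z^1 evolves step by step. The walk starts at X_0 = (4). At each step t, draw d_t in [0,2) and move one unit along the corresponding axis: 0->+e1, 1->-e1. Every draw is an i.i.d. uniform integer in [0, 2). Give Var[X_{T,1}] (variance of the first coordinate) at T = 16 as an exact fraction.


16

Outcome values over d=0..1: [1, -1]
Σy = 0, Σy² = 2, M = 2
μ = 0/2 = 0,  σ² = 2/2 − (0)² = 1
Independent increments: Var[X_16] = 16·σ² = 16·(1) = 16


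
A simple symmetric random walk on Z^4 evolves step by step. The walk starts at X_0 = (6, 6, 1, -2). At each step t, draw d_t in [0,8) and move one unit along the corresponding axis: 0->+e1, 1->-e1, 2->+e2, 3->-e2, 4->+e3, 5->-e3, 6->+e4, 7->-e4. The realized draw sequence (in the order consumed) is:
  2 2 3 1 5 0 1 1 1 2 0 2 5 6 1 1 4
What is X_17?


t=0: X=(6, 6, 1, -2), d=2 → +e2, X_1=(6, 7, 1, -2)
t=1: X=(6, 7, 1, -2), d=2 → +e2, X_2=(6, 8, 1, -2)
t=2: X=(6, 8, 1, -2), d=3 → -e2, X_3=(6, 7, 1, -2)
t=3: X=(6, 7, 1, -2), d=1 → -e1, X_4=(5, 7, 1, -2)
t=4: X=(5, 7, 1, -2), d=5 → -e3, X_5=(5, 7, 0, -2)
t=5: X=(5, 7, 0, -2), d=0 → +e1, X_6=(6, 7, 0, -2)
t=6: X=(6, 7, 0, -2), d=1 → -e1, X_7=(5, 7, 0, -2)
t=7: X=(5, 7, 0, -2), d=1 → -e1, X_8=(4, 7, 0, -2)
t=8: X=(4, 7, 0, -2), d=1 → -e1, X_9=(3, 7, 0, -2)
t=9: X=(3, 7, 0, -2), d=2 → +e2, X_10=(3, 8, 0, -2)
t=10: X=(3, 8, 0, -2), d=0 → +e1, X_11=(4, 8, 0, -2)
t=11: X=(4, 8, 0, -2), d=2 → +e2, X_12=(4, 9, 0, -2)
t=12: X=(4, 9, 0, -2), d=5 → -e3, X_13=(4, 9, -1, -2)
t=13: X=(4, 9, -1, -2), d=6 → +e4, X_14=(4, 9, -1, -1)
t=14: X=(4, 9, -1, -1), d=1 → -e1, X_15=(3, 9, -1, -1)
t=15: X=(3, 9, -1, -1), d=1 → -e1, X_16=(2, 9, -1, -1)
t=16: X=(2, 9, -1, -1), d=4 → +e3, X_17=(2, 9, 0, -1)

(2, 9, 0, -1)


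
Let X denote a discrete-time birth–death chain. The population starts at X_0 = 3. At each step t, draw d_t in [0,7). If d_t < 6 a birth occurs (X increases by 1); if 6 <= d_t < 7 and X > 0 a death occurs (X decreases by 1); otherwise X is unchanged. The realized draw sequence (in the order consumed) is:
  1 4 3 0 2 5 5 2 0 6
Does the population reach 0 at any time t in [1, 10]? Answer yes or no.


no

t=0: X=3, d=1 → birth, X_1=4
t=1: X=4, d=4 → birth, X_2=5
t=2: X=5, d=3 → birth, X_3=6
t=3: X=6, d=0 → birth, X_4=7
t=4: X=7, d=2 → birth, X_5=8
t=5: X=8, d=5 → birth, X_6=9
t=6: X=9, d=5 → birth, X_7=10
t=7: X=10, d=2 → birth, X_8=11
t=8: X=11, d=0 → birth, X_9=12
t=9: X=12, d=6 → death, X_10=11


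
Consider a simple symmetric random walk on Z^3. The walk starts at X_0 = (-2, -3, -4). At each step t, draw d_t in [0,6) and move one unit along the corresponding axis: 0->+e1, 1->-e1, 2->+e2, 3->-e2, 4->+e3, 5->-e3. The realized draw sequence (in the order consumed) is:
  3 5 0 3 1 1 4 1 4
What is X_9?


(-4, -5, -3)

t=0: X=(-2, -3, -4), d=3 → -e2, X_1=(-2, -4, -4)
t=1: X=(-2, -4, -4), d=5 → -e3, X_2=(-2, -4, -5)
t=2: X=(-2, -4, -5), d=0 → +e1, X_3=(-1, -4, -5)
t=3: X=(-1, -4, -5), d=3 → -e2, X_4=(-1, -5, -5)
t=4: X=(-1, -5, -5), d=1 → -e1, X_5=(-2, -5, -5)
t=5: X=(-2, -5, -5), d=1 → -e1, X_6=(-3, -5, -5)
t=6: X=(-3, -5, -5), d=4 → +e3, X_7=(-3, -5, -4)
t=7: X=(-3, -5, -4), d=1 → -e1, X_8=(-4, -5, -4)
t=8: X=(-4, -5, -4), d=4 → +e3, X_9=(-4, -5, -3)


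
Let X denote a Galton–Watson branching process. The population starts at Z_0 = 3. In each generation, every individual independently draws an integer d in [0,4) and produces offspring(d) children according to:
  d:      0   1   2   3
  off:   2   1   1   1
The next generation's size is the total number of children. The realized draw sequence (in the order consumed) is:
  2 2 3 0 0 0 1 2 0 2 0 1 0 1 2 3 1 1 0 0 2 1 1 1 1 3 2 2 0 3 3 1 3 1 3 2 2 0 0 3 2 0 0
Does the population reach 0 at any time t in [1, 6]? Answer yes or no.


no

gen 0: Z_0=3, draws=[2, 2, 3], offspring=[1, 1, 1], Z_1=3
gen 1: Z_1=3, draws=[0, 0, 0], offspring=[2, 2, 2], Z_2=6
gen 2: Z_2=6, draws=[1, 2, 0, 2, 0, 1], offspring=[1, 1, 2, 1, 2, 1], Z_3=8
gen 3: Z_3=8, draws=[0, 1, 2, 3, 1, 1, 0, 0], offspring=[2, 1, 1, 1, 1, 1, 2, 2], Z_4=11
gen 4: Z_4=11, draws=[2, 1, 1, 1, 1, 3, 2, 2, 0, 3, 3], offspring=[1, 1, 1, 1, 1, 1, 1, 1, 2, 1, 1], Z_5=12
gen 5: Z_5=12, draws=[1, 3, 1, 3, 2, 2, 0, 0, 3, 2, 0, 0], offspring=[1, 1, 1, 1, 1, 1, 2, 2, 1, 1, 2, 2], Z_6=16


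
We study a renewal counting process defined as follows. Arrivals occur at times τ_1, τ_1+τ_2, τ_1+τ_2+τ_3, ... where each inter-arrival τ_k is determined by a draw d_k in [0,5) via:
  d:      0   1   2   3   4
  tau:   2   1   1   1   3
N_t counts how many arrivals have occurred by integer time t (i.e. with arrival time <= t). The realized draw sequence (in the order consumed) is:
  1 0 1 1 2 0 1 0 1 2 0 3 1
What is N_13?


draw d_1=1: τ_1=1, arrival time A_1=1
draw d_2=0: τ_2=2, arrival time A_2=3
draw d_3=1: τ_3=1, arrival time A_3=4
draw d_4=1: τ_4=1, arrival time A_4=5
draw d_5=2: τ_5=1, arrival time A_5=6
draw d_6=0: τ_6=2, arrival time A_6=8
draw d_7=1: τ_7=1, arrival time A_7=9
draw d_8=0: τ_8=2, arrival time A_8=11
draw d_9=1: τ_9=1, arrival time A_9=12
draw d_10=2: τ_10=1, arrival time A_10=13
draw d_11=0: τ_11=2, arrival time A_11=15
draw d_12=3: τ_12=1, arrival time A_12=16
draw d_13=1: τ_13=1, arrival time A_13=17
N_t over t=0..13: 0:0 1:1 2:1 3:2 4:3 5:4 6:5 7:5 8:6 9:7 10:7 11:8 12:9 13:10

10


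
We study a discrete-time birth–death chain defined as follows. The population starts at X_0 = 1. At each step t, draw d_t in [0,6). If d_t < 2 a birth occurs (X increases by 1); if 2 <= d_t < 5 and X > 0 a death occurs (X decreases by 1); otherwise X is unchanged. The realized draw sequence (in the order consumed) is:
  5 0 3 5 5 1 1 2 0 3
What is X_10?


t=0: X=1, d=5 → hold, X_1=1
t=1: X=1, d=0 → birth, X_2=2
t=2: X=2, d=3 → death, X_3=1
t=3: X=1, d=5 → hold, X_4=1
t=4: X=1, d=5 → hold, X_5=1
t=5: X=1, d=1 → birth, X_6=2
t=6: X=2, d=1 → birth, X_7=3
t=7: X=3, d=2 → death, X_8=2
t=8: X=2, d=0 → birth, X_9=3
t=9: X=3, d=3 → death, X_10=2

2


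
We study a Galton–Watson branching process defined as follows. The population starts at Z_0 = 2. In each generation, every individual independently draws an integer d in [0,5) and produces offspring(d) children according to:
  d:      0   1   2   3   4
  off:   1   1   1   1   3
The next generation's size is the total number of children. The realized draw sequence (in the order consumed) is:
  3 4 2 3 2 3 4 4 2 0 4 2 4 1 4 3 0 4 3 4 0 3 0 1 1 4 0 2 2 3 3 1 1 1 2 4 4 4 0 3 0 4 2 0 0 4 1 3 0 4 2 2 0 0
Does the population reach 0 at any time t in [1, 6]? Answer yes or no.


gen 0: Z_0=2, draws=[3, 4], offspring=[1, 3], Z_1=4
gen 1: Z_1=4, draws=[2, 3, 2, 3], offspring=[1, 1, 1, 1], Z_2=4
gen 2: Z_2=4, draws=[4, 4, 2, 0], offspring=[3, 3, 1, 1], Z_3=8
gen 3: Z_3=8, draws=[4, 2, 4, 1, 4, 3, 0, 4], offspring=[3, 1, 3, 1, 3, 1, 1, 3], Z_4=16
gen 4: Z_4=16, draws=[3, 4, 0, 3, 0, 1, 1, 4, 0, 2, 2, 3, 3, 1, 1, 1], offspring=[1, 3, 1, 1, 1, 1, 1, 3, 1, 1, 1, 1, 1, 1, 1, 1], Z_5=20
gen 5: Z_5=20, draws=[2, 4, 4, 4, 0, 3, 0, 4, 2, 0, 0, 4, 1, 3, 0, 4, 2, 2, 0, 0], offspring=[1, 3, 3, 3, 1, 1, 1, 3, 1, 1, 1, 3, 1, 1, 1, 3, 1, 1, 1, 1], Z_6=32

no


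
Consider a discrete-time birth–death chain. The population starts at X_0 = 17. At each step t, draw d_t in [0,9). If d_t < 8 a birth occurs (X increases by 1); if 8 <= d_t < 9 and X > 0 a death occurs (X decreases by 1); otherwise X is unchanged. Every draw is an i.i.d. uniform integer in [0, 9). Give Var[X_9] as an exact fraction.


X can drop by at most 1 per step and X_0 = 17 > T = 9, so X_t >= 17 − t >= 8 > 0 for every t <= 9: the floor at 0 (the 'and X > 0' condition) never binds. Hence X_9 = X_0 + Σ_{t<9} Y_t with i.i.d. increments Y_t = y(d_t) ∈ {+1, −1, 0}.
Outcome values over d=0..8: [1, 1, 1, 1, 1, 1, 1, 1, -1]
Σy = 7, Σy² = 9, M = 9
μ = 7/9 = 7/9,  σ² = 9/9 − (7/9)² = 32/81
Independent increments: Var[X_9] = 9·σ² = 9·(32/81) = 32/9

32/9


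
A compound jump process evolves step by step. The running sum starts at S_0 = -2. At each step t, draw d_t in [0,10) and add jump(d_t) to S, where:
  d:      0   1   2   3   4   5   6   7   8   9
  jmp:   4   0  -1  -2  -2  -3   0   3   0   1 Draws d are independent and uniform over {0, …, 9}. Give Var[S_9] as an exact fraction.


198/5

Outcome values over d=0..9: [4, 0, -1, -2, -2, -3, 0, 3, 0, 1]
Σy = 0, Σy² = 44, M = 10
μ = 0/10 = 0,  σ² = 44/10 − (0)² = 22/5
Independent increments: Var[S_9] = 9·σ² = 9·(22/5) = 198/5


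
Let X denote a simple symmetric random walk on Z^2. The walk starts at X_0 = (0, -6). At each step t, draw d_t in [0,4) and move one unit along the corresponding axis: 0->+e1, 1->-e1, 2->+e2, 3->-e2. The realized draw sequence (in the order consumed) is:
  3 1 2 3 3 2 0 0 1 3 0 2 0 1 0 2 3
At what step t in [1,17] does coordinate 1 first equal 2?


t=0: X=(0, -6), d=3 → -e2, X_1=(0, -7)
t=1: X=(0, -7), d=1 → -e1, X_2=(-1, -7)
t=2: X=(-1, -7), d=2 → +e2, X_3=(-1, -6)
t=3: X=(-1, -6), d=3 → -e2, X_4=(-1, -7)
t=4: X=(-1, -7), d=3 → -e2, X_5=(-1, -8)
t=5: X=(-1, -8), d=2 → +e2, X_6=(-1, -7)
t=6: X=(-1, -7), d=0 → +e1, X_7=(0, -7)
t=7: X=(0, -7), d=0 → +e1, X_8=(1, -7)
t=8: X=(1, -7), d=1 → -e1, X_9=(0, -7)
t=9: X=(0, -7), d=3 → -e2, X_10=(0, -8)
t=10: X=(0, -8), d=0 → +e1, X_11=(1, -8)
t=11: X=(1, -8), d=2 → +e2, X_12=(1, -7)
t=12: X=(1, -7), d=0 → +e1, X_13=(2, -7)
t=13: X=(2, -7), d=1 → -e1, X_14=(1, -7)
t=14: X=(1, -7), d=0 → +e1, X_15=(2, -7)
t=15: X=(2, -7), d=2 → +e2, X_16=(2, -6)
t=16: X=(2, -6), d=3 → -e2, X_17=(2, -7)

13


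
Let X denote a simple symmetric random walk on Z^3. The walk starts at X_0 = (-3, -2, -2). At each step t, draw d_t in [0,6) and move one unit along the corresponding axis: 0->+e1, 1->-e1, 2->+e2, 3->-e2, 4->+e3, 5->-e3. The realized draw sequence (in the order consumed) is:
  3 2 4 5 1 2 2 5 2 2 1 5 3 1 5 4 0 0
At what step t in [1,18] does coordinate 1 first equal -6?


t=0: X=(-3, -2, -2), d=3 → -e2, X_1=(-3, -3, -2)
t=1: X=(-3, -3, -2), d=2 → +e2, X_2=(-3, -2, -2)
t=2: X=(-3, -2, -2), d=4 → +e3, X_3=(-3, -2, -1)
t=3: X=(-3, -2, -1), d=5 → -e3, X_4=(-3, -2, -2)
t=4: X=(-3, -2, -2), d=1 → -e1, X_5=(-4, -2, -2)
t=5: X=(-4, -2, -2), d=2 → +e2, X_6=(-4, -1, -2)
t=6: X=(-4, -1, -2), d=2 → +e2, X_7=(-4, 0, -2)
t=7: X=(-4, 0, -2), d=5 → -e3, X_8=(-4, 0, -3)
t=8: X=(-4, 0, -3), d=2 → +e2, X_9=(-4, 1, -3)
t=9: X=(-4, 1, -3), d=2 → +e2, X_10=(-4, 2, -3)
t=10: X=(-4, 2, -3), d=1 → -e1, X_11=(-5, 2, -3)
t=11: X=(-5, 2, -3), d=5 → -e3, X_12=(-5, 2, -4)
t=12: X=(-5, 2, -4), d=3 → -e2, X_13=(-5, 1, -4)
t=13: X=(-5, 1, -4), d=1 → -e1, X_14=(-6, 1, -4)
t=14: X=(-6, 1, -4), d=5 → -e3, X_15=(-6, 1, -5)
t=15: X=(-6, 1, -5), d=4 → +e3, X_16=(-6, 1, -4)
t=16: X=(-6, 1, -4), d=0 → +e1, X_17=(-5, 1, -4)
t=17: X=(-5, 1, -4), d=0 → +e1, X_18=(-4, 1, -4)

14


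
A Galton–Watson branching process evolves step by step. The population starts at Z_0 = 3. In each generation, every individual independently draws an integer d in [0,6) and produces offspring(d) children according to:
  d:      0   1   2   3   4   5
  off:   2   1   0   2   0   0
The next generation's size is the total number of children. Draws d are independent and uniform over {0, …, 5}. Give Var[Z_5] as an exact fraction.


Outcome values over d=0..5: [2, 1, 0, 2, 0, 0]
Σy = 5, Σy² = 9, M = 6
μ = 5/6 = 5/6,  σ² = 9/6 − (5/6)² = 29/36
V_0 = 0, E_0 = 3
V_1 = 29/36·E_0 + (5/6)²·V_0 = 29/12;  E_1 = 5/2
V_2 = 29/36·E_1 + (5/6)²·V_1 = 1595/432;  E_2 = 25/12
V_3 = 29/36·E_2 + (5/6)²·V_2 = 65975/15552;  E_3 = 125/72
V_4 = 29/36·E_3 + (5/6)²·V_3 = 2432375/559872;  E_4 = 625/432
V_5 = 29/36·E_4 + (5/6)²·V_4 = 84299375/20155392;  E_5 = 3125/2592

84299375/20155392


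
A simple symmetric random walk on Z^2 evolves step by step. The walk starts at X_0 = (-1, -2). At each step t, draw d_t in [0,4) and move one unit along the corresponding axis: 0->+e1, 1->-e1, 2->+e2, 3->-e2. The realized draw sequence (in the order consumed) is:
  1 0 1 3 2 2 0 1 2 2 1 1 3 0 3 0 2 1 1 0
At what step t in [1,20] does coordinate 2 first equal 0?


t=0: X=(-1, -2), d=1 → -e1, X_1=(-2, -2)
t=1: X=(-2, -2), d=0 → +e1, X_2=(-1, -2)
t=2: X=(-1, -2), d=1 → -e1, X_3=(-2, -2)
t=3: X=(-2, -2), d=3 → -e2, X_4=(-2, -3)
t=4: X=(-2, -3), d=2 → +e2, X_5=(-2, -2)
t=5: X=(-2, -2), d=2 → +e2, X_6=(-2, -1)
t=6: X=(-2, -1), d=0 → +e1, X_7=(-1, -1)
t=7: X=(-1, -1), d=1 → -e1, X_8=(-2, -1)
t=8: X=(-2, -1), d=2 → +e2, X_9=(-2, 0)
t=9: X=(-2, 0), d=2 → +e2, X_10=(-2, 1)
t=10: X=(-2, 1), d=1 → -e1, X_11=(-3, 1)
t=11: X=(-3, 1), d=1 → -e1, X_12=(-4, 1)
t=12: X=(-4, 1), d=3 → -e2, X_13=(-4, 0)
t=13: X=(-4, 0), d=0 → +e1, X_14=(-3, 0)
t=14: X=(-3, 0), d=3 → -e2, X_15=(-3, -1)
t=15: X=(-3, -1), d=0 → +e1, X_16=(-2, -1)
t=16: X=(-2, -1), d=2 → +e2, X_17=(-2, 0)
t=17: X=(-2, 0), d=1 → -e1, X_18=(-3, 0)
t=18: X=(-3, 0), d=1 → -e1, X_19=(-4, 0)
t=19: X=(-4, 0), d=0 → +e1, X_20=(-3, 0)

9


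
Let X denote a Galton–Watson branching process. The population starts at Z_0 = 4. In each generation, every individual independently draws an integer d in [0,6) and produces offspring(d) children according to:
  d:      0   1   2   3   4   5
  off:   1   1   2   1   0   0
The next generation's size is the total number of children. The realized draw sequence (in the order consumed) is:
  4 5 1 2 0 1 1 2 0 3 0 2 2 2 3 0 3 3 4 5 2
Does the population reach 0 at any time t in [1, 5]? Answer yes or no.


no

gen 0: Z_0=4, draws=[4, 5, 1, 2], offspring=[0, 0, 1, 2], Z_1=3
gen 1: Z_1=3, draws=[0, 1, 1], offspring=[1, 1, 1], Z_2=3
gen 2: Z_2=3, draws=[2, 0, 3], offspring=[2, 1, 1], Z_3=4
gen 3: Z_3=4, draws=[0, 2, 2, 2], offspring=[1, 2, 2, 2], Z_4=7
gen 4: Z_4=7, draws=[3, 0, 3, 3, 4, 5, 2], offspring=[1, 1, 1, 1, 0, 0, 2], Z_5=6


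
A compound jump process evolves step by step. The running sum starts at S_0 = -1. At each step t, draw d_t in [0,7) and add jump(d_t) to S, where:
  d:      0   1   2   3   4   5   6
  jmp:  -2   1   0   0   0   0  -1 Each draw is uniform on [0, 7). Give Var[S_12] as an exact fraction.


Outcome values over d=0..6: [-2, 1, 0, 0, 0, 0, -1]
Σy = -2, Σy² = 6, M = 7
μ = -2/7 = -2/7,  σ² = 6/7 − (-2/7)² = 38/49
Independent increments: Var[S_12] = 12·σ² = 12·(38/49) = 456/49

456/49


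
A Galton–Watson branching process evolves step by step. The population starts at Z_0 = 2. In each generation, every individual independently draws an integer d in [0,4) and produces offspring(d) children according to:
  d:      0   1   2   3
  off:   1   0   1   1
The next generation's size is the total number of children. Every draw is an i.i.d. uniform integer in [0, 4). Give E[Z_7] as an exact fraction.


2187/8192

Outcome values over d=0..3: [1, 0, 1, 1]
Σy = 3, Σy² = 3, M = 4
μ = 3/4 = 3/4,  σ² = 3/4 − (3/4)² = 3/16
E[Z_0] = 2
E[Z_1] = 3/4·E[Z_0] = 3/2
E[Z_2] = 3/4·E[Z_1] = 9/8
E[Z_3] = 3/4·E[Z_2] = 27/32
E[Z_4] = 3/4·E[Z_3] = 81/128
E[Z_5] = 3/4·E[Z_4] = 243/512
E[Z_6] = 3/4·E[Z_5] = 729/2048
E[Z_7] = 3/4·E[Z_6] = 2187/8192


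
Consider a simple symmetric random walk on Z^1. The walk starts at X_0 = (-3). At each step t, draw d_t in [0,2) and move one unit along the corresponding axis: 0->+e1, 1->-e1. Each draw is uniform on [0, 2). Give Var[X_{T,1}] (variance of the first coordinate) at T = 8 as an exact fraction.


8

Outcome values over d=0..1: [1, -1]
Σy = 0, Σy² = 2, M = 2
μ = 0/2 = 0,  σ² = 2/2 − (0)² = 1
Independent increments: Var[X_8] = 8·σ² = 8·(1) = 8


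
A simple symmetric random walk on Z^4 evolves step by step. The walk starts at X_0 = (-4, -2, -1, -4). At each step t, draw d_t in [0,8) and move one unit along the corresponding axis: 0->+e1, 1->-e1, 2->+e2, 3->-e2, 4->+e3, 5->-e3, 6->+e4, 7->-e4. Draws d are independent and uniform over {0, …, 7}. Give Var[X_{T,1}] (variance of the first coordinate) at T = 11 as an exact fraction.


11/4

Outcome values over d=0..7: [1, -1, 0, 0, 0, 0, 0, 0]
Σy = 0, Σy² = 2, M = 8
μ = 0/8 = 0,  σ² = 2/8 − (0)² = 1/4
Independent increments: Var[X_11] = 11·σ² = 11·(1/4) = 11/4


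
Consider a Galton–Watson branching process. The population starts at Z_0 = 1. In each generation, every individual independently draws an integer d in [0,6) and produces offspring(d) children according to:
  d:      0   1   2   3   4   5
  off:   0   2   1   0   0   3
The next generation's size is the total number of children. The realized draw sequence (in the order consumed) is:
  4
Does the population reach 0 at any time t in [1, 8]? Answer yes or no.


gen 0: Z_0=1, draws=[4], offspring=[0], Z_1=0
gen 1: Z_1=0, draws=[], offspring=[], Z_2=0
gen 2: Z_2=0, draws=[], offspring=[], Z_3=0
gen 3: Z_3=0, draws=[], offspring=[], Z_4=0
gen 4: Z_4=0, draws=[], offspring=[], Z_5=0
gen 5: Z_5=0, draws=[], offspring=[], Z_6=0
gen 6: Z_6=0, draws=[], offspring=[], Z_7=0
gen 7: Z_7=0, draws=[], offspring=[], Z_8=0

yes


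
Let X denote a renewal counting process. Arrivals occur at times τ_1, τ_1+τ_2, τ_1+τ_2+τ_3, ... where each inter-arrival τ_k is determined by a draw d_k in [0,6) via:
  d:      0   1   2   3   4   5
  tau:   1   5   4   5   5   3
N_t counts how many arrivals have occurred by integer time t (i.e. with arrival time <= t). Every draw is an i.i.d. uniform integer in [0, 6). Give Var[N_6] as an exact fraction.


683998583/2176782336

Inter-arrival values over d=0..5: [1, 5, 4, 5, 5, 3]
Each d has probability 1/6, so the pmf of τ is: f(1) = 1/6, f(3) = 1/6, f(4) = 1/6, f(5) = 1/2
Let p_n(j) = P(N_n = j), with p_0 = [1]. Condition on τ_1: p_n(0) = P(τ > n), and for j >= 1, p_n(j) = Σ_{k<=n} f(k)·p_{n−k}(j−1)
p_1 = [5/6, 1/6]  (j = 0..1)
p_2 = [5/6, 5/36, 1/36]  (j = 0..2)
p_3 = [2/3, 11/36, 5/216, 1/216]  (j = 0..3)
p_4 = [1/2, 5/12, 17/216, 5/1296, 1/1296]  (j = 0..4)
p_5 = [0, 31/36, 13/108, 23/1296, 5/7776, 1/7776]  (j = 0..5)
p_6 = [0, 2/3, 65/216, 37/1296, 29/7776, 5/46656, 1/46656]  (j = 0..6)
E[N_6] = Σ j·p_6(j) = 63907/46656;  E[N_6²] = Σ j²·p_6(j) = 102197/46656
Var[N_6] = 102197/46656 − (63907/46656)² = 683998583/2176782336


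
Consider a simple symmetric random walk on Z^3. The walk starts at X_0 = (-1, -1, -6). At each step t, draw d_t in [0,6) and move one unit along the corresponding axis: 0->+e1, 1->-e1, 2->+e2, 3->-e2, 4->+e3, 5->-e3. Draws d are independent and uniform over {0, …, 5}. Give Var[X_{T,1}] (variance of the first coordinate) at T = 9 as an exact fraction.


Outcome values over d=0..5: [1, -1, 0, 0, 0, 0]
Σy = 0, Σy² = 2, M = 6
μ = 0/6 = 0,  σ² = 2/6 − (0)² = 1/3
Independent increments: Var[X_9] = 9·σ² = 9·(1/3) = 3

3


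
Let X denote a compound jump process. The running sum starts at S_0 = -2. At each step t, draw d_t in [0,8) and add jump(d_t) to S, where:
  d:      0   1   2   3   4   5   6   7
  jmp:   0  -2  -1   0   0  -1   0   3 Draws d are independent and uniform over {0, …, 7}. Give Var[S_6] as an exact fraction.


357/32

Outcome values over d=0..7: [0, -2, -1, 0, 0, -1, 0, 3]
Σy = -1, Σy² = 15, M = 8
μ = -1/8 = -1/8,  σ² = 15/8 − (-1/8)² = 119/64
Independent increments: Var[S_6] = 6·σ² = 6·(119/64) = 357/32


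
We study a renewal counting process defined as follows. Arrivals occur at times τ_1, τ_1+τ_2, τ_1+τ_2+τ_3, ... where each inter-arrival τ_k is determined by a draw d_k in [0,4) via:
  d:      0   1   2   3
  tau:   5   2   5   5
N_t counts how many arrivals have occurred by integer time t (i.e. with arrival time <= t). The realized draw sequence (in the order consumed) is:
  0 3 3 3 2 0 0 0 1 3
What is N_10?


2

draw d_1=0: τ_1=5, arrival time A_1=5
draw d_2=3: τ_2=5, arrival time A_2=10
draw d_3=3: τ_3=5, arrival time A_3=15
draw d_4=3: τ_4=5, arrival time A_4=20
draw d_5=2: τ_5=5, arrival time A_5=25
draw d_6=0: τ_6=5, arrival time A_6=30
draw d_7=0: τ_7=5, arrival time A_7=35
draw d_8=0: τ_8=5, arrival time A_8=40
draw d_9=1: τ_9=2, arrival time A_9=42
draw d_10=3: τ_10=5, arrival time A_10=47
N_t over t=0..10: 0:0 1:0 2:0 3:0 4:0 5:1 6:1 7:1 8:1 9:1 10:2


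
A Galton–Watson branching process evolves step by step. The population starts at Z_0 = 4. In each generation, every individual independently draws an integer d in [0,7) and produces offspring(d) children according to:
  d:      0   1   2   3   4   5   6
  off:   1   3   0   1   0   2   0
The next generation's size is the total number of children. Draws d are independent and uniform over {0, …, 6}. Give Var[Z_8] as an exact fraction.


Outcome values over d=0..6: [1, 3, 0, 1, 0, 2, 0]
Σy = 7, Σy² = 15, M = 7
μ = 7/7 = 1,  σ² = 15/7 − (1)² = 8/7
V_0 = 0, E_0 = 4
V_1 = 8/7·E_0 + (1)²·V_0 = 32/7;  E_1 = 4
V_2 = 8/7·E_1 + (1)²·V_1 = 64/7;  E_2 = 4
V_3 = 8/7·E_2 + (1)²·V_2 = 96/7;  E_3 = 4
V_4 = 8/7·E_3 + (1)²·V_3 = 128/7;  E_4 = 4
V_5 = 8/7·E_4 + (1)²·V_4 = 160/7;  E_5 = 4
V_6 = 8/7·E_5 + (1)²·V_5 = 192/7;  E_6 = 4
V_7 = 8/7·E_6 + (1)²·V_6 = 32;  E_7 = 4
V_8 = 8/7·E_7 + (1)²·V_7 = 256/7;  E_8 = 4

256/7


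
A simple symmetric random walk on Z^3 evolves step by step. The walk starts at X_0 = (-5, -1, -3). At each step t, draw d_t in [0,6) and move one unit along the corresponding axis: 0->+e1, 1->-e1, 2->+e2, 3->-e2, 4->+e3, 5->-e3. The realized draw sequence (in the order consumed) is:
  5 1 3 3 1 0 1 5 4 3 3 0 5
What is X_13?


(-6, -5, -5)

t=0: X=(-5, -1, -3), d=5 → -e3, X_1=(-5, -1, -4)
t=1: X=(-5, -1, -4), d=1 → -e1, X_2=(-6, -1, -4)
t=2: X=(-6, -1, -4), d=3 → -e2, X_3=(-6, -2, -4)
t=3: X=(-6, -2, -4), d=3 → -e2, X_4=(-6, -3, -4)
t=4: X=(-6, -3, -4), d=1 → -e1, X_5=(-7, -3, -4)
t=5: X=(-7, -3, -4), d=0 → +e1, X_6=(-6, -3, -4)
t=6: X=(-6, -3, -4), d=1 → -e1, X_7=(-7, -3, -4)
t=7: X=(-7, -3, -4), d=5 → -e3, X_8=(-7, -3, -5)
t=8: X=(-7, -3, -5), d=4 → +e3, X_9=(-7, -3, -4)
t=9: X=(-7, -3, -4), d=3 → -e2, X_10=(-7, -4, -4)
t=10: X=(-7, -4, -4), d=3 → -e2, X_11=(-7, -5, -4)
t=11: X=(-7, -5, -4), d=0 → +e1, X_12=(-6, -5, -4)
t=12: X=(-6, -5, -4), d=5 → -e3, X_13=(-6, -5, -5)


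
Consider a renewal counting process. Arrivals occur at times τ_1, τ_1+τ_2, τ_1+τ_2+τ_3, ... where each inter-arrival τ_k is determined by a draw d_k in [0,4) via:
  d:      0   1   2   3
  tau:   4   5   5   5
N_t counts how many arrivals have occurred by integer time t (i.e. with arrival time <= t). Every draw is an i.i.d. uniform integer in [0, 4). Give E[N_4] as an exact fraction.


1/4

Inter-arrival values over d=0..3: [4, 5, 5, 5]
Each d has probability 1/4, so the pmf of τ is: f(4) = 1/4, f(5) = 3/4
Renewal equation for m(n) = E[N_n]: condition on τ_1 = k (if k <= n, one arrival plus a fresh copy on the remaining n−k steps): m(n) = F(n) + Σ_{k<=n} f(k)·m(n−k), where F(n) = P(τ <= n) and m(0) = 0
m(1) = F(1) = 0
m(2) = F(2) = 0
m(3) = F(3) = 0
m(4) = F(4) = 1/4
E[N_4] = m(4) = 1/4


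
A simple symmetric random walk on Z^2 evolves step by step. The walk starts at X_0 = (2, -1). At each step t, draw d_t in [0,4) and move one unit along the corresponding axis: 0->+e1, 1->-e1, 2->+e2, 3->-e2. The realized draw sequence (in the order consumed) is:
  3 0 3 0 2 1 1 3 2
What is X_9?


t=0: X=(2, -1), d=3 → -e2, X_1=(2, -2)
t=1: X=(2, -2), d=0 → +e1, X_2=(3, -2)
t=2: X=(3, -2), d=3 → -e2, X_3=(3, -3)
t=3: X=(3, -3), d=0 → +e1, X_4=(4, -3)
t=4: X=(4, -3), d=2 → +e2, X_5=(4, -2)
t=5: X=(4, -2), d=1 → -e1, X_6=(3, -2)
t=6: X=(3, -2), d=1 → -e1, X_7=(2, -2)
t=7: X=(2, -2), d=3 → -e2, X_8=(2, -3)
t=8: X=(2, -3), d=2 → +e2, X_9=(2, -2)

(2, -2)


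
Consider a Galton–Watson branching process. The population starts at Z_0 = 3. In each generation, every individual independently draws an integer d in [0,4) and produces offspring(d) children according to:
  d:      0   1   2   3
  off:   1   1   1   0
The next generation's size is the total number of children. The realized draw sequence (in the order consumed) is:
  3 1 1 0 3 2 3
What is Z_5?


0

gen 0: Z_0=3, draws=[3, 1, 1], offspring=[0, 1, 1], Z_1=2
gen 1: Z_1=2, draws=[0, 3], offspring=[1, 0], Z_2=1
gen 2: Z_2=1, draws=[2], offspring=[1], Z_3=1
gen 3: Z_3=1, draws=[3], offspring=[0], Z_4=0
gen 4: Z_4=0, draws=[], offspring=[], Z_5=0


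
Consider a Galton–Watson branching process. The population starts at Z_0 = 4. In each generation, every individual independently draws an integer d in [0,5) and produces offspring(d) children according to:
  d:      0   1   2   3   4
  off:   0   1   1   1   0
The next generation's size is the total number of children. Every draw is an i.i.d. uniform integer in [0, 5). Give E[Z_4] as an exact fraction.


324/625

Outcome values over d=0..4: [0, 1, 1, 1, 0]
Σy = 3, Σy² = 3, M = 5
μ = 3/5 = 3/5,  σ² = 3/5 − (3/5)² = 6/25
E[Z_0] = 4
E[Z_1] = 3/5·E[Z_0] = 12/5
E[Z_2] = 3/5·E[Z_1] = 36/25
E[Z_3] = 3/5·E[Z_2] = 108/125
E[Z_4] = 3/5·E[Z_3] = 324/625


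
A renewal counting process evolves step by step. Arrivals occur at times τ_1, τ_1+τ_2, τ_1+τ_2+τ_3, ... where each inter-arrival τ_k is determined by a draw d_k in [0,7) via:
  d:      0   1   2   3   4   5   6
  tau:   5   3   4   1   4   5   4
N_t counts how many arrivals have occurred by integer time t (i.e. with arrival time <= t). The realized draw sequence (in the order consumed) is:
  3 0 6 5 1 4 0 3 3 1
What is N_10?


3

draw d_1=3: τ_1=1, arrival time A_1=1
draw d_2=0: τ_2=5, arrival time A_2=6
draw d_3=6: τ_3=4, arrival time A_3=10
draw d_4=5: τ_4=5, arrival time A_4=15
draw d_5=1: τ_5=3, arrival time A_5=18
draw d_6=4: τ_6=4, arrival time A_6=22
draw d_7=0: τ_7=5, arrival time A_7=27
draw d_8=3: τ_8=1, arrival time A_8=28
draw d_9=3: τ_9=1, arrival time A_9=29
draw d_10=1: τ_10=3, arrival time A_10=32
N_t over t=0..10: 0:0 1:1 2:1 3:1 4:1 5:1 6:2 7:2 8:2 9:2 10:3


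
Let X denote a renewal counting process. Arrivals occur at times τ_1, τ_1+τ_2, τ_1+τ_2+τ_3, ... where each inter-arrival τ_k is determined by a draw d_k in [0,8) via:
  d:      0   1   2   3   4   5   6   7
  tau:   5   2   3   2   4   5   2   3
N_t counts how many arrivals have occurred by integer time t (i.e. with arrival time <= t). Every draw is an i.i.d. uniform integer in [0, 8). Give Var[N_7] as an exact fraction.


108079/262144

Inter-arrival values over d=0..7: [5, 2, 3, 2, 4, 5, 2, 3]
Each d has probability 1/8, so the pmf of τ is: f(2) = 3/8, f(3) = 1/4, f(4) = 1/8, f(5) = 1/4
Let p_n(j) = P(N_n = j), with p_0 = [1]. Condition on τ_1: p_n(0) = P(τ > n), and for j >= 1, p_n(j) = Σ_{k<=n} f(k)·p_{n−k}(j−1)
p_1 = [1]  (j = 0)
p_2 = [5/8, 3/8]  (j = 0..1)
p_3 = [3/8, 5/8]  (j = 0..1)
p_4 = [1/4, 39/64, 9/64]  (j = 0..2)
p_5 = [0, 43/64, 21/64]  (j = 0..2)
p_6 = [0, 33/64, 221/512, 27/512]  (j = 0..3)
p_7 = [0, 17/64, 295/512, 81/512]  (j = 0..3)
E[N_7] = Σ j·p_7(j) = 969/512;  E[N_7²] = Σ j²·p_7(j) = 2045/512
Var[N_7] = 2045/512 − (969/512)² = 108079/262144


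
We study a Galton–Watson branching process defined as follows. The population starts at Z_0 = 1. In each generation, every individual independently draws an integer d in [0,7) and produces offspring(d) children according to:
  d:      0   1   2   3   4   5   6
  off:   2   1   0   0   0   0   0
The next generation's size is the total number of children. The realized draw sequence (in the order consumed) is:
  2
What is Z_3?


0

gen 0: Z_0=1, draws=[2], offspring=[0], Z_1=0
gen 1: Z_1=0, draws=[], offspring=[], Z_2=0
gen 2: Z_2=0, draws=[], offspring=[], Z_3=0


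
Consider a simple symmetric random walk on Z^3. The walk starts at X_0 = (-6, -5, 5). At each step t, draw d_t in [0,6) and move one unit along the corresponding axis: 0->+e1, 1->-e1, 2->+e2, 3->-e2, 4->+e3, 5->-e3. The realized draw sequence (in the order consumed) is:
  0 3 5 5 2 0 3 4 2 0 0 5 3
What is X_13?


t=0: X=(-6, -5, 5), d=0 → +e1, X_1=(-5, -5, 5)
t=1: X=(-5, -5, 5), d=3 → -e2, X_2=(-5, -6, 5)
t=2: X=(-5, -6, 5), d=5 → -e3, X_3=(-5, -6, 4)
t=3: X=(-5, -6, 4), d=5 → -e3, X_4=(-5, -6, 3)
t=4: X=(-5, -6, 3), d=2 → +e2, X_5=(-5, -5, 3)
t=5: X=(-5, -5, 3), d=0 → +e1, X_6=(-4, -5, 3)
t=6: X=(-4, -5, 3), d=3 → -e2, X_7=(-4, -6, 3)
t=7: X=(-4, -6, 3), d=4 → +e3, X_8=(-4, -6, 4)
t=8: X=(-4, -6, 4), d=2 → +e2, X_9=(-4, -5, 4)
t=9: X=(-4, -5, 4), d=0 → +e1, X_10=(-3, -5, 4)
t=10: X=(-3, -5, 4), d=0 → +e1, X_11=(-2, -5, 4)
t=11: X=(-2, -5, 4), d=5 → -e3, X_12=(-2, -5, 3)
t=12: X=(-2, -5, 3), d=3 → -e2, X_13=(-2, -6, 3)

(-2, -6, 3)


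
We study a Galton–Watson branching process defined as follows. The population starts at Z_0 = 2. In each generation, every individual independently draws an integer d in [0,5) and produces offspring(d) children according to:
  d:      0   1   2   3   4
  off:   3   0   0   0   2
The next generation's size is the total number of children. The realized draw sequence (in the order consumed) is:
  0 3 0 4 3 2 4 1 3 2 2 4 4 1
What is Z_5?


2

gen 0: Z_0=2, draws=[0, 3], offspring=[3, 0], Z_1=3
gen 1: Z_1=3, draws=[0, 4, 3], offspring=[3, 2, 0], Z_2=5
gen 2: Z_2=5, draws=[2, 4, 1, 3, 2], offspring=[0, 2, 0, 0, 0], Z_3=2
gen 3: Z_3=2, draws=[2, 4], offspring=[0, 2], Z_4=2
gen 4: Z_4=2, draws=[4, 1], offspring=[2, 0], Z_5=2


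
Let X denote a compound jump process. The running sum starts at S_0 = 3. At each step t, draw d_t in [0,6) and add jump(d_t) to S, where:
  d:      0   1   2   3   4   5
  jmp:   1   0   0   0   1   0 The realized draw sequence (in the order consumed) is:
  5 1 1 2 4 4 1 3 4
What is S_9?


t=0: S=3, d=5, jump=0, S_1=3
t=1: S=3, d=1, jump=0, S_2=3
t=2: S=3, d=1, jump=0, S_3=3
t=3: S=3, d=2, jump=0, S_4=3
t=4: S=3, d=4, jump=1, S_5=4
t=5: S=4, d=4, jump=1, S_6=5
t=6: S=5, d=1, jump=0, S_7=5
t=7: S=5, d=3, jump=0, S_8=5
t=8: S=5, d=4, jump=1, S_9=6

6


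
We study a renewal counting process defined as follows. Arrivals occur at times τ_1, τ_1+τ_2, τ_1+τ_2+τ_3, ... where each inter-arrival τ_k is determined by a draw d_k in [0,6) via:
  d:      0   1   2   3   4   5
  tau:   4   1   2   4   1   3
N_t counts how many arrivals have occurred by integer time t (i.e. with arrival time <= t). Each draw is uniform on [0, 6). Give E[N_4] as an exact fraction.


Inter-arrival values over d=0..5: [4, 1, 2, 4, 1, 3]
Each d has probability 1/6, so the pmf of τ is: f(1) = 1/3, f(2) = 1/6, f(3) = 1/6, f(4) = 1/3
Renewal equation for m(n) = E[N_n]: condition on τ_1 = k (if k <= n, one arrival plus a fresh copy on the remaining n−k steps): m(n) = F(n) + Σ_{k<=n} f(k)·m(n−k), where F(n) = P(τ <= n) and m(0) = 0
m(1) = F(1) = 1/3
m(2) = F(2) + f(1)·m(1) = 1/2 + 1/3·1/3 = 11/18
m(3) = F(3) + f(1)·m(2) + f(2)·m(1) = 2/3 + 1/3·11/18 + 1/6·1/3 = 25/27
m(4) = F(4) + f(1)·m(3) + f(2)·m(2) + f(3)·m(1) = 1 + 1/3·25/27 + 1/6·11/18 + 1/6·1/3 = 475/324
E[N_4] = m(4) = 475/324

475/324
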